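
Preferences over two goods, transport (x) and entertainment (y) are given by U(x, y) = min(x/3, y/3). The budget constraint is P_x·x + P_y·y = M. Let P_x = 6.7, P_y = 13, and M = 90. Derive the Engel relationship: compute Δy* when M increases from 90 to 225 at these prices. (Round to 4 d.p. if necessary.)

Δy* = 6.8528

Demand: x*(P_x,P_y,M) = 3·M/(3·P_x + 3·P_y), y* = 3·M/(3·P_x + 3·P_y).
Here 3·6.7 + 3·13 = 59.1, giving y* = 4.5685.
At M' = 225: y* = 11.4213. Change: 11.4213 − 4.5685 = 6.8528.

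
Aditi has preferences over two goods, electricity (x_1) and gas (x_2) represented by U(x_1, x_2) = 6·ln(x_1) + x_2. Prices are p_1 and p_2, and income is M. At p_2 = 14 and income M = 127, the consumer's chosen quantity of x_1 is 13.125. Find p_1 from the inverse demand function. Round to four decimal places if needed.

Set MRS = p_1/p_2: (6/x_1)/1 = p_1/p_2.
So x_1*(p_1,p_2) = 6·p_2/p_1, independent of income; and x_2* = (M − 6·p_2)/p_2.
Set x_1* = 13.125 in the demand function and solve for p_1: p_1 = 6.4.

p_1 = 6.4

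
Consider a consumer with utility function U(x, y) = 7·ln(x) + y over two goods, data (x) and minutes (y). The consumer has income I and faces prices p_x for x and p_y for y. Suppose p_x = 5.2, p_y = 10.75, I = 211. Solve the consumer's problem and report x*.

So x*(p_x,p_y) = 7·p_y/p_x, independent of income; and y* = (I − 7·p_y)/p_y.
At the given prices: x* = 7·10.75/5.2 = 14.4712.

x* = 14.4712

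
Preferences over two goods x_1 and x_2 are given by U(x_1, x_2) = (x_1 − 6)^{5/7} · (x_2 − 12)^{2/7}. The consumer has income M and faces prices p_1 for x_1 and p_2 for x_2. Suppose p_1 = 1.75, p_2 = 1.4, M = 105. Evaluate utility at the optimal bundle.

This is Cobb-Douglas in (x_1−6, x_2−12): tangency gives 5/7·p_2·(x_2−12) = 2/7·p_1·(x_1−6).
After buying the subsistence bundle (6, 12), a share 5/7 of the remaining income goes to x_1: x_1* = 6 + 5/7·(M − 6p_1 − 12p_2)/p_1.
Discretionary income = 105 − 6·1.75 − 12·1.4 = 77.7; x_1* = 6 + 5/7·77.7/1.75 = 37.7143; x_2* = 12 + 2/7·77.7/1.4 = 27.8571.
Utility at the optimum: U(37.7143, 27.8571) = 26.0163.

V = 26.0163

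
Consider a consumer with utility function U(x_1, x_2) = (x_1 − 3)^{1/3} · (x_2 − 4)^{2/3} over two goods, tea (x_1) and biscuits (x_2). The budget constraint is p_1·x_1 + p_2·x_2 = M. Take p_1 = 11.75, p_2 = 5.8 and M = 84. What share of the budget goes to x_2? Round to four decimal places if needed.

share on x_2 = 0.479

Discretionary income = 84 − 3·11.75 − 4·5.8 = 25.55; x_1* = 3 + 1/3·25.55/11.75 = 3.7248; x_2* = 4 + 2/3·25.55/5.8 = 6.9368.
Expenditure on x_2: 5.8·6.9368 = 40.2333; share = 0.479.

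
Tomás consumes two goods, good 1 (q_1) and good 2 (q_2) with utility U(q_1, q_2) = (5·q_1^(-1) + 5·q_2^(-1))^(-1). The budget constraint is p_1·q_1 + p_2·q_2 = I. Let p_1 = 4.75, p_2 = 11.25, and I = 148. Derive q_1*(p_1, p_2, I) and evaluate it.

MU_q_1 ∝ 5·q_1^(-2), MU_q_2 ∝ 5·q_2^(-2), so MRS = (q_2/q_1)^(2) = p_1/p_2.
Solve for the ratio: q_2/q_1 = [p_1/p_2]^(0.5).
Substitute q_2 = (q_2/q_1)·q_1 into the budget: q_1* = I/(p_1 + p_2·(q_2/q_1)).
Numerically q_2/q_1 = 0.649786, so q_1* = 148/(4.75 + 11.25·0.649786) = 12.2719.

q_1* = 12.2719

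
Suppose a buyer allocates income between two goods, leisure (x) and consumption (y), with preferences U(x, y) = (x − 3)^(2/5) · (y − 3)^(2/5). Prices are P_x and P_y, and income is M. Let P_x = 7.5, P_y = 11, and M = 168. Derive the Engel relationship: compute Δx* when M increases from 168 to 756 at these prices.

Δx* = 39.2

This is Cobb-Douglas in (x−3, y−3): tangency gives 0.4·P_y·(y−3) = 0.4·P_x·(x−3).
Substituting into the budget: x* = 3 + 0.5·(M − 3·P_x − 3·P_y)/P_x, and y* = 3 + 0.5·(…)/P_y.
Discretionary income = 168 − 3·7.5 − 3·11 = 112.5; x* = 3 + 0.5·112.5/7.5 = 10.5.
At M' = 756: x* = 49.7. Change: 49.7 − 10.5 = 39.2.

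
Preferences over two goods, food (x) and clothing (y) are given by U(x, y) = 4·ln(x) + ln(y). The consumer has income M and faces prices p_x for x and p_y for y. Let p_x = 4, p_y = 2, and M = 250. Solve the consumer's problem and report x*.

x* = 50

Tangency: MRS = 4·y/x = p_x/p_y.
So 4·p_y·y = p_x·x; combined with the budget, a share 0.8 of income goes to x.
Demand: x*(p_x,p_y,M) = 0.8·M/p_x and y* = 0.2·M/p_y.
At p_x=4, p_y=2, M=250: x* = 0.8·250/4 = 50.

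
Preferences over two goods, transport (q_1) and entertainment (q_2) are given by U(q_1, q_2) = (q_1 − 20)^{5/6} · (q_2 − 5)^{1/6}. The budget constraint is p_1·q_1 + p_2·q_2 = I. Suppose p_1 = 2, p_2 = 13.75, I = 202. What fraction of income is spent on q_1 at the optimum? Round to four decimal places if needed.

share on q_1 = 0.5827

Let q_1' = q_1−20, q_2' = q_2−5. MRS = 5·q_2'/q_1' = p_1/p_2.
After buying the subsistence bundle (20, 5), a share 5/6 of the remaining income goes to q_1: q_1* = 20 + 5/6·(I − 20p_1 − 5p_2)/p_1.
Discretionary income = 202 − 20·2 − 5·13.75 = 93.25; q_1* = 20 + 5/6·93.25/2 = 58.8542; q_2* = 5 + 1/6·93.25/13.75 = 6.1303.
Expenditure on q_1: 2·58.8542 = 117.7083; share = 0.5827.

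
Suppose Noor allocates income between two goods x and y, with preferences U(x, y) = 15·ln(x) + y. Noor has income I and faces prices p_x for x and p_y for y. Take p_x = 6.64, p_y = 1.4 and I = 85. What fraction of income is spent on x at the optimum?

MU_x = 15/x, MU_y = 1. Tangency: 15/x = p_x/p_y.
So x*(p_x,p_y) = 15·p_y/p_x, independent of income; and y* = (I − 15·p_y)/p_y.
At the given prices: x* = 15·1.4/6.64 = 3.1627, and y* = 45.7143.
Expenditure on x: 6.64·3.1627 = 21; share = 0.2471.

share on x = 0.2471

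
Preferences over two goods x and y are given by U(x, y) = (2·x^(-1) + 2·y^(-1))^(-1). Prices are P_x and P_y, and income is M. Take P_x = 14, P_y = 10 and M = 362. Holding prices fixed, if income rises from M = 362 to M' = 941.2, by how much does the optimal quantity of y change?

With the ratio pinned down, the budget gives x* = M/(P_x + P_y·(y/x)) and y* = (y/x)·x*.
Numerically y/x = 1.183216, so x* = 362/(14 + 10·1.183216) = 14.0135 and y* = 1.183216·14.0135 = 16.581.
At M' = 941.2: y* = 43.1107. Change: 43.1107 − 16.581 = 26.5297.

Δy* = 26.5297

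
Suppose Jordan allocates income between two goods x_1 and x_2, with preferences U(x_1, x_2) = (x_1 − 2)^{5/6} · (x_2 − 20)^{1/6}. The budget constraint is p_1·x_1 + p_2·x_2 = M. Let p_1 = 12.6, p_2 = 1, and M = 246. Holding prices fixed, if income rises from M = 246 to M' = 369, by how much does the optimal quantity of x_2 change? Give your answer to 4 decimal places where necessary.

Δx_2* = 20.5

MRS = 5·(x_2−20)/(x_1−2). Tangency with p_1/p_2 gives x_2−20 = (1/5)·(p_1/p_2)·(x_1−2).
Substituting into the budget: x_1* = 2 + 5/6·(M − 2·p_1 − 20·p_2)/p_1, and x_2* = 20 + 1/6·(…)/p_2.
Discretionary income = 246 − 2·12.6 − 20·1 = 200.8; x_2* = 20 + 1/6·200.8/1 = 53.4667.
At M' = 369: x_2* = 73.9667. Change: 73.9667 − 53.4667 = 20.5.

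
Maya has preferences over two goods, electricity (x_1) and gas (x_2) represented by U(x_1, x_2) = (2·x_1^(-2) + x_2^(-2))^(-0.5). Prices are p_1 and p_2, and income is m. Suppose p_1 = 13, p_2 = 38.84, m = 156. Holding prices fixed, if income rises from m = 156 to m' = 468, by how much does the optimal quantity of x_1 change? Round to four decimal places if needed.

Δx_1* = 9.0688

MRS = MU_x_1/MU_x_2 = 2·(x_2/x_1)^(3). Set equal to p_1/p_2.
Hence x_2/x_1 = ((1/2)·p_1/p_2)^(1/(3)), i.e. raised to the 1/3 power.
Substitute x_2 = (x_2/x_1)·x_1 into the budget: x_1* = m/(p_1 + p_2·(x_2/x_1)).
Numerically x_2/x_1 = 0.551076, so x_1* = 156/(13 + 38.84·0.551076) = 4.5344.
At m' = 468: x_1* = 13.6032. Change: 13.6032 − 4.5344 = 9.0688.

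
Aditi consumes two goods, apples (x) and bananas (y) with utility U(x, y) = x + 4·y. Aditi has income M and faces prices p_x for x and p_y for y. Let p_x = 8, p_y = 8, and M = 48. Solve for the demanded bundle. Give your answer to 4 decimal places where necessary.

x* = 0, y* = 6

Perfect substitutes: compare marginal utility per dollar. 1/p_x vs 4/p_y → 0.125 vs 0.5.
y gives more utility per dollar, so spend all income on y: y* = M/p_y, x* = 0.
Numerically: x* = 0, y* = 6.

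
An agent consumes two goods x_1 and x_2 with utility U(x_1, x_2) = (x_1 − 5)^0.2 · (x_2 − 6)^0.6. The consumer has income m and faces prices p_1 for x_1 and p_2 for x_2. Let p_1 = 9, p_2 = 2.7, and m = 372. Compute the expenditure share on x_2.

share on x_2 = 0.6702

This is Cobb-Douglas in (x_1−5, x_2−6): tangency gives 0.2·p_2·(x_2−6) = 0.6·p_1·(x_1−5).
After buying the subsistence bundle (5, 6), a share 0.25 of the remaining income goes to x_1: x_1* = 5 + 0.25·(m − 5p_1 − 6p_2)/p_1.
Discretionary income = 372 − 5·9 − 6·2.7 = 310.8; x_1* = 5 + 0.25·310.8/9 = 13.6333; x_2* = 6 + 0.75·310.8/2.7 = 92.3333.
Expenditure on x_2: 2.7·92.3333 = 249.3; share = 0.6702.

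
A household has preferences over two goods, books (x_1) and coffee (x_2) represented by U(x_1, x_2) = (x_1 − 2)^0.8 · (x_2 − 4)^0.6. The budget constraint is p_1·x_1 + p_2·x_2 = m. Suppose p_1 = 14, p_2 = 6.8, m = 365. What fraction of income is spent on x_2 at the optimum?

share on x_2 = 0.4383

MRS = (4/3)·(x_2−4)/(x_1−2). Tangency with p_1/p_2 gives x_2−4 = (3/4)·(p_1/p_2)·(x_1−2).
After buying the subsistence bundle (2, 4), a share 4/7 of the remaining income goes to x_1: x_1* = 2 + 4/7·(m − 2p_1 − 4p_2)/p_1.
Discretionary income = 365 − 2·14 − 4·6.8 = 309.8; x_1* = 2 + 4/7·309.8/14 = 14.6449; x_2* = 4 + 3/7·309.8/6.8 = 23.5252.
Expenditure on x_2: 6.8·23.5252 = 159.9714; share = 0.4383.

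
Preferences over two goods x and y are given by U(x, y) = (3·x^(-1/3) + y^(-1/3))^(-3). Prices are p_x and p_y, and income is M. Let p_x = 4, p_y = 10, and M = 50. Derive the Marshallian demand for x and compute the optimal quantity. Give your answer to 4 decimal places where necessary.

x* = 8.0561

MRS = MU_x/MU_y = 3·(y/x)^(4/3). Set equal to p_x/p_y.
Solve for the ratio: y/x = [(1/3)·p_x/p_y]^(0.75).
Substitute y = (y/x)·x into the budget: x* = M/(p_x + p_y·(y/x)).
Numerically y/x = 0.22065, so x* = 50/(4 + 10·0.22065) = 8.0561.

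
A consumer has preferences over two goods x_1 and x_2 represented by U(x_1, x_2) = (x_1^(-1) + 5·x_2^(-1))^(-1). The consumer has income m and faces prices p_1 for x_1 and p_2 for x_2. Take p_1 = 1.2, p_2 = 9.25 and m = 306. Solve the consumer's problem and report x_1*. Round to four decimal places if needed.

x_1* = 35.3764

Numerically x_2/x_1 = 0.805387, so x_1* = 306/(1.2 + 9.25·0.805387) = 35.3764.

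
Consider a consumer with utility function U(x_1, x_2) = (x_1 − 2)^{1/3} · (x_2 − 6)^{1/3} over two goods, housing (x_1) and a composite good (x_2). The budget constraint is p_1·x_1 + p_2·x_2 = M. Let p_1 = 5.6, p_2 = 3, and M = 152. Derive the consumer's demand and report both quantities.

x_1* = 12.9643, x_2* = 26.4667

This is Cobb-Douglas in (x_1−2, x_2−6): tangency gives 1/3·p_2·(x_2−6) = 1/3·p_1·(x_1−2).
Substituting into the budget: x_1* = 2 + 0.5·(M − 2·p_1 − 6·p_2)/p_1, and x_2* = 6 + 0.5·(…)/p_2.
Discretionary income = 152 − 2·5.6 − 6·3 = 122.8; x_1* = 2 + 0.5·122.8/5.6 = 12.9643; x_2* = 6 + 0.5·122.8/3 = 26.4667.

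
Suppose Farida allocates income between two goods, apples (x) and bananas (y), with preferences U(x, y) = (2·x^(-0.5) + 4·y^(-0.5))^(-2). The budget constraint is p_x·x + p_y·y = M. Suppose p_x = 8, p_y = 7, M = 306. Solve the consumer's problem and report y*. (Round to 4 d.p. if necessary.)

y* = 26.3556

MU_x ∝ 2·x^(-1.5), MU_y ∝ 4·y^(-1.5), so MRS = (1/2)·(y/x)^(1.5) = p_x/p_y.
Solve for the ratio: y/x = [2·p_x/p_y]^(2/3).
Substitute y = (y/x)·x into the budget: x* = M/(p_x + p_y·(y/x)).
Numerically y/x = 1.735194, so x* = 306/(8 + 7·1.735194) = 15.1889 and y* = 1.735194·15.1889 = 26.3556.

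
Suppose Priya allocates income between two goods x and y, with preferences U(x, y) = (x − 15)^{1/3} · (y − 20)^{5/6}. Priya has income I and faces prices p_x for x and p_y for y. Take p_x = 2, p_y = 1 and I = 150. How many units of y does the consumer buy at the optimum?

y* = 91.4286

Let x' = x−15, y' = y−20. MRS = (2/5)·y'/x' = p_x/p_y.
Substituting into the budget: x* = 15 + 2/7·(I − 15·p_x − 20·p_y)/p_x, and y* = 20 + 5/7·(…)/p_y.
Discretionary income = 150 − 15·2 − 20·1 = 100; y* = 20 + 5/7·100/1 = 91.4286.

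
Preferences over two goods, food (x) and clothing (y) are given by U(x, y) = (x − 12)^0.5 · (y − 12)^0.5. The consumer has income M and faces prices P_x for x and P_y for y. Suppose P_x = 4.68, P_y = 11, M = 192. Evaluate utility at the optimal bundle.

V = 0.2676

Let x' = x−12, y' = y−12. MRS = y'/x' = P_x/P_y.
After buying the subsistence bundle (12, 12), a share 0.5 of the remaining income goes to x: x* = 12 + 0.5·(M − 12P_x − 12P_y)/P_x.
Discretionary income = 192 − 12·4.68 − 12·11 = 3.84; x* = 12 + 0.5·3.84/4.68 = 12.4103; y* = 12 + 0.5·3.84/11 = 12.1745.
Utility at the optimum: U(12.4103, 12.1745) = 0.2676.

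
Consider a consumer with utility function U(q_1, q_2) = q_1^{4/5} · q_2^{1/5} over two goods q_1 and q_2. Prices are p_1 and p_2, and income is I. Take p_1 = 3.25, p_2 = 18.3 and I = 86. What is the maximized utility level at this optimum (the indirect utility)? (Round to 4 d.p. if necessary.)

V = 11.3548

MU_q_1/MU_q_2 = (0.8·q_2)/(0.2·q_1); tangency sets this equal to p_1/p_2.
So 0.8·p_2·q_2 = 0.2·p_1·q_1; combined with the budget, a share 0.8 of income goes to q_1.
Demand: q_1*(p_1,p_2,I) = 0.8·I/p_1 and q_2* = 0.2·I/p_2.
At p_1=3.25, p_2=18.3, I=86: q_1* = 0.8·86/3.25 = 21.1692, q_2* = 0.9399.
Utility at the optimum: U(21.1692, 0.9399) = 11.3548.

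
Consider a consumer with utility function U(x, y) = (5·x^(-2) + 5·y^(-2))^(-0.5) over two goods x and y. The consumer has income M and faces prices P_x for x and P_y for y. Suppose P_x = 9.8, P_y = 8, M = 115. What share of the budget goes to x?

share on x = 0.5338

From the CES first-order condition, (y/x)^(3) = P_x/P_y.
Solve for the ratio: y/x = [P_x/P_y]^(1/3).
With the ratio pinned down, the budget gives x* = M/(P_x + P_y·(y/x)) and y* = (y/x)·x*.
Numerically y/x = 1.069987, so x* = 115/(9.8 + 8·1.069987) = 6.2637 and y* = 1.069987·6.2637 = 6.702.
Expenditure on x: 9.8·6.2637 = 61.3838; share = 0.5338.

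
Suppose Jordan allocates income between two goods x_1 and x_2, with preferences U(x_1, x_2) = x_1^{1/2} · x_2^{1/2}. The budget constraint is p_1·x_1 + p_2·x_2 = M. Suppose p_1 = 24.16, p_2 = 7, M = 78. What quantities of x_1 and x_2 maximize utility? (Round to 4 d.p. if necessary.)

x_1* = 1.6142, x_2* = 5.5714

Tangency: MRS = x_2/x_1 = p_1/p_2.
Rearranging, p_2·x_2 = p_1·x_1. Substituting into the budget gives p_1·x_1·(1 + 1) = M.
Demand: x_1*(p_1,p_2,M) = 0.5·M/p_1 and x_2* = 0.5·M/p_2.
At p_1=24.16, p_2=7, M=78: x_1* = 0.5·78/24.16 = 1.6142, x_2* = 5.5714.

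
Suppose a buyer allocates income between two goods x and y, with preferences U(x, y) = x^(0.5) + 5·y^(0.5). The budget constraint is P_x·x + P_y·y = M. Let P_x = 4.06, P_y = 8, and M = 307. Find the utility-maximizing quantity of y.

From the CES first-order condition, (1/5)·(y/x)^(0.5) = P_x/P_y.
Solve for the ratio: y/x = [5·P_x/P_y]^(2).
Substitute y = (y/x)·x into the budget: x* = M/(P_x + P_y·(y/x)).
Numerically y/x = 6.438906, so x* = 307/(4.06 + 8·6.438906) = 5.5244 and y* = 6.438906·5.5244 = 35.5713.

y* = 35.5713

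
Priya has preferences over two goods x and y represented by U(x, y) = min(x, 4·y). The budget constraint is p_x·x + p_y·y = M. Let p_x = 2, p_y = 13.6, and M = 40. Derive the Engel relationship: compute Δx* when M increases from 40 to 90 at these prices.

Δx* = 9.2593

Leontief preferences: the optimum is at the kink where x/4 = y/1, i.e. y = (1/4)·x.
Budget: p_x·x + p_y·(1/4)·x = M, so (4·p_x + p_y)·x = 4·M.
Demand: x*(p_x,p_y,M) = 4·M/(4·p_x + p_y), y* = M/(4·p_x + p_y).
Here 4·2 + 13.6 = 21.6, giving x* = 7.4074.
At M' = 90: x* = 16.6667. Change: 16.6667 − 7.4074 = 9.2593.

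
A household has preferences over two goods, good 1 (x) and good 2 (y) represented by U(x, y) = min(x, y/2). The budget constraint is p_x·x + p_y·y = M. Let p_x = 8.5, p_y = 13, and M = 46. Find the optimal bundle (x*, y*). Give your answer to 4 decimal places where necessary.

With perfect complements, no substitution: consume in ratio x:y = 1:2.
Budget: p_x·x + p_y·2·x = M, so (p_x + 2·p_y)·x = M.
Demand: x*(p_x,p_y,M) = M/(p_x + 2·p_y), y* = 2·M/(p_x + 2·p_y).
Here 8.5 + 2·13 = 34.5, giving x* = 1.3333 and y* = 2.6667.

x* = 1.3333, y* = 2.6667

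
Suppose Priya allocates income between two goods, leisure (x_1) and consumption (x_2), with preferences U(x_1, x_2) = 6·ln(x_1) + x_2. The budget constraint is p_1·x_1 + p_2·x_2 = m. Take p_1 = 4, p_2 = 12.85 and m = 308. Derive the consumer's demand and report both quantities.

x_1* = 19.275, x_2* = 17.9689

So x_1*(p_1,p_2) = 6·p_2/p_1, independent of income; and x_2* = (m − 6·p_2)/p_2.
At the given prices: x_1* = 6·12.85/4 = 19.275, and x_2* = 17.9689.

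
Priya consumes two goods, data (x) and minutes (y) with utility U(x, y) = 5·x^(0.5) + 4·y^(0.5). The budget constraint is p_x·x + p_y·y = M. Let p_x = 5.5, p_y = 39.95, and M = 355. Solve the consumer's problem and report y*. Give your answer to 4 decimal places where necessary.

y* = 0.7196

Substitute y = (y/x)·x into the budget: x* = M/(p_x + p_y·(y/x)).
Numerically y/x = 0.01213, so x* = 355/(5.5 + 39.95·0.01213) = 59.3189 and y* = 0.01213·59.3189 = 0.7196.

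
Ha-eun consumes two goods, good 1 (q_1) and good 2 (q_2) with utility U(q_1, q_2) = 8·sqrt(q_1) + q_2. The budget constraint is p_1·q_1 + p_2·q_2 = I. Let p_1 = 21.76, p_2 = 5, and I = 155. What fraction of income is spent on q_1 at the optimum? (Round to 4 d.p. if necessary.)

Set MRS = p_1/p_2: 4·q_1^(−1/2) = p_1/p_2.
Solve: √q_1 = 4·p_2/p_1, so q_1*(p_1,p_2) = (4·p_2/p_1)², and q_2* = (I − p_1·q_1*)/p_2.
Plugging in: q_1* = (4·5/21.76)² = 0.8448, q_2* = 27.3235.
Expenditure on q_1: 21.76·0.8448 = 18.3824; share = 0.1186.

share on q_1 = 0.1186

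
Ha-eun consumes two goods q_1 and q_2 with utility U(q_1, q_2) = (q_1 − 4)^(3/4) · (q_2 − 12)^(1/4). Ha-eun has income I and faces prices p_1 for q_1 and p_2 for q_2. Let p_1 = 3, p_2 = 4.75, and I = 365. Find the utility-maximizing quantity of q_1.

q_1* = 78

This is Cobb-Douglas in (q_1−4, q_2−12): tangency gives 0.75·p_2·(q_2−12) = 0.25·p_1·(q_1−4).
After buying the subsistence bundle (4, 12), a share 0.75 of the remaining income goes to q_1: q_1* = 4 + 0.75·(I − 4p_1 − 12p_2)/p_1.
Discretionary income = 365 − 4·3 − 12·4.75 = 296; q_1* = 4 + 0.75·296/3 = 78.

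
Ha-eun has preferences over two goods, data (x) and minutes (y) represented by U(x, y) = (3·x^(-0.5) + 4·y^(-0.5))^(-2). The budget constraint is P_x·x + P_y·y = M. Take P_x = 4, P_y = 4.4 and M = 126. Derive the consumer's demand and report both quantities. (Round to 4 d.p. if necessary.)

x* = 13.9968, y* = 15.912

From the CES first-order condition, (3/4)·(y/x)^(1.5) = P_x/P_y.
Solve for the ratio: y/x = [(4/3)·P_x/P_y]^(2/3).
With the ratio pinned down, the budget gives x* = M/(P_x + P_y·(y/x)) and y* = (y/x)·x*.
Numerically y/x = 1.136835, so x* = 126/(4 + 4.4·1.136835) = 13.9968 and y* = 1.136835·13.9968 = 15.912.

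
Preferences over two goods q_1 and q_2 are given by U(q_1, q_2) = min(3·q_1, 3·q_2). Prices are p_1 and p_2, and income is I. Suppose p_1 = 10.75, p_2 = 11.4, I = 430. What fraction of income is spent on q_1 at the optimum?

Leontief preferences: the optimum is at the kink where q_1/3 = q_2/3, i.e. q_2 = q_1.
Budget: p_1·q_1 + p_2·q_1 = I, so (3·p_1 + 3·p_2)·q_1 = 3·I.
Demand: q_1*(p_1,p_2,I) = 3·I/(3·p_1 + 3·p_2), q_2* = 3·I/(3·p_1 + 3·p_2).
Here 3·10.75 + 3·11.4 = 66.45, giving q_1* = 19.4131 and q_2* = 19.4131.
Expenditure on q_1: 10.75·19.4131 = 208.6907; share = 0.4853.

share on q_1 = 0.4853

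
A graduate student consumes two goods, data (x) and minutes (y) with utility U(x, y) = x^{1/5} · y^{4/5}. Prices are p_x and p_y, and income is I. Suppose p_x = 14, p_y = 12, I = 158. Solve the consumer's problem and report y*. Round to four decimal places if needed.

y* = 10.5333

Tangency: MRS = (1/4)·y/x = p_x/p_y.
So 0.2·p_y·y = 0.8·p_x·x; combined with the budget, a share 0.2 of income goes to x.
Demand: x*(p_x,p_y,I) = 0.2·I/p_x and y* = 0.8·I/p_y.
At p_x=14, p_y=12, I=158: y* = 0.8·158/12 = 10.5333.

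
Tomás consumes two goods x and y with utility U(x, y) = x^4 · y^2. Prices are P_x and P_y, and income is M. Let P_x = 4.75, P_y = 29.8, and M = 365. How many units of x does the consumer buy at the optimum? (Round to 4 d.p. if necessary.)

The MRS is 2·y/x. Set MRS = P_x/P_y.
So 4·P_y·y = 2·P_x·x; combined with the budget, a share 2/3 of income goes to x.
Demand: x*(P_x,P_y,M) = 2/3·M/P_x and y* = 1/3·M/P_y.
At P_x=4.75, P_y=29.8, M=365: x* = 2/3·365/4.75 = 51.2281.

x* = 51.2281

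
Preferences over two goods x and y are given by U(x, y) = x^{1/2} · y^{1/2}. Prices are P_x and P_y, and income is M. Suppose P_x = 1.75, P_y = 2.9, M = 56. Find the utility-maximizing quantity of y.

MU_x/MU_y = (0.5·y)/(0.5·x); tangency sets this equal to P_x/P_y.
Rearranging, P_y·y = P_x·x. Substituting into the budget gives P_x·x·(1 + 1) = M.
Demand: x*(P_x,P_y,M) = 0.5·M/P_x and y* = 0.5·M/P_y.
At P_x=1.75, P_y=2.9, M=56: y* = 0.5·56/2.9 = 9.6552.

y* = 9.6552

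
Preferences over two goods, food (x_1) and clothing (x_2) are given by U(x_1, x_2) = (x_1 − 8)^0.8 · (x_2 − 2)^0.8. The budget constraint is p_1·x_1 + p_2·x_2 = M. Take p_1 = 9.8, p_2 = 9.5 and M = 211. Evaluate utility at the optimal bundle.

V = 17.0529

Let x_1' = x_1−8, x_2' = x_2−2. MRS = x_2'/x_1' = p_1/p_2.
Substituting into the budget: x_1* = 8 + 0.5·(M − 8·p_1 − 2·p_2)/p_1, and x_2* = 2 + 0.5·(…)/p_2.
Discretionary income = 211 − 8·9.8 − 2·9.5 = 113.6; x_1* = 8 + 0.5·113.6/9.8 = 13.7959; x_2* = 2 + 0.5·113.6/9.5 = 7.9789.
Utility at the optimum: U(13.7959, 7.9789) = 17.0529.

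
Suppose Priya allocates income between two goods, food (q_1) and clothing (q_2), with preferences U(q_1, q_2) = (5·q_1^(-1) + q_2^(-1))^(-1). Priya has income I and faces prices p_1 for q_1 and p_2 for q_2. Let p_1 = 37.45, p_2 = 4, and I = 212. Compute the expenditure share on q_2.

share on q_2 = 0.1275

MRS = MU_q_1/MU_q_2 = 5·(q_2/q_1)^(2). Set equal to p_1/p_2.
Hence q_2/q_1 = ((1/5)·p_1/p_2)^(1/(2)), i.e. raised to the 0.5 power.
With the ratio pinned down, the budget gives q_1* = I/(p_1 + p_2·(q_2/q_1)) and q_2* = (q_2/q_1)·q_1*.
Numerically q_2/q_1 = 1.368393, so q_1* = 212/(37.45 + 4·1.368393) = 4.939 and q_2* = 1.368393·4.939 = 6.7585.
Expenditure on q_2: 4·6.7585 = 27.034; share = 0.1275.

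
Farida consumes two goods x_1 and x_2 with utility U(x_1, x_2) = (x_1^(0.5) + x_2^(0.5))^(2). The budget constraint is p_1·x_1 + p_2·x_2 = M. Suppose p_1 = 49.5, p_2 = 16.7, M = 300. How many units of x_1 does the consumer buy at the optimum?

From the CES first-order condition, (x_2/x_1)^(0.5) = p_1/p_2.
Hence x_2/x_1 = (p_1/p_2)^(1/(0.5)), i.e. raised to the 2 power.
Substitute x_2 = (x_2/x_1)·x_1 into the budget: x_1* = M/(p_1 + p_2·(x_2/x_1)).
Numerically x_2/x_1 = 8.785722, so x_1* = 300/(49.5 + 16.7·8.785722) = 1.5289.

x_1* = 1.5289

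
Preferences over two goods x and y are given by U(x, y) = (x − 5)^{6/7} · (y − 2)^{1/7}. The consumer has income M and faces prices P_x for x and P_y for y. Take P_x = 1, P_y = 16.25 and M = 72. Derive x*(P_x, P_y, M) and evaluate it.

After buying the subsistence bundle (5, 2), a share 6/7 of the remaining income goes to x: x* = 5 + 6/7·(M − 5P_x − 2P_y)/P_x.
Discretionary income = 72 − 5·1 − 2·16.25 = 34.5; x* = 5 + 6/7·34.5/1 = 34.5714.

x* = 34.5714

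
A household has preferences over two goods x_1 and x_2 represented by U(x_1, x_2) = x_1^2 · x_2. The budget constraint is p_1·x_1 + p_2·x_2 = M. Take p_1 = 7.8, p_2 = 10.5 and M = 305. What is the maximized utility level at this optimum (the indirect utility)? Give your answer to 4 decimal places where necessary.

V = 6579.8689

Demand: x_1*(p_1,p_2,M) = 2/3·M/p_1 and x_2* = 1/3·M/p_2.
At p_1=7.8, p_2=10.5, M=305: x_1* = 2/3·305/7.8 = 26.0684, x_2* = 9.6825.
Utility at the optimum: U(26.0684, 9.6825) = 6579.8689.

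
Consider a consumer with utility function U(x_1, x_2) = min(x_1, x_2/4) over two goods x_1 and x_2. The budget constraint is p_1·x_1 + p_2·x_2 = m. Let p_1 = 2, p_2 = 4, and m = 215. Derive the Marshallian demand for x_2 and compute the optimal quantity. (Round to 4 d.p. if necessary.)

Leontief preferences: the optimum is at the kink where x_1/1 = x_2/4, i.e. x_2 = 4·x_1.
Budget: p_1·x_1 + p_2·4·x_1 = m, so (p_1 + 4·p_2)·x_1 = m.
Demand: x_1*(p_1,p_2,m) = m/(p_1 + 4·p_2), x_2* = 4·m/(p_1 + 4·p_2).
Here 2 + 4·4 = 18, giving x_2* = 47.7778.

x_2* = 47.7778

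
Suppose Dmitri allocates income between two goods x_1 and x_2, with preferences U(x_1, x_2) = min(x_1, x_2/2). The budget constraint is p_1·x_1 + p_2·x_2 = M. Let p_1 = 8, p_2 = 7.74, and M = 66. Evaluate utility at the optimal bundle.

Here 8 + 2·7.74 = 23.48, giving x_1* = 2.8109 and x_2* = 5.6218.
Utility at the optimum: U(2.8109, 5.6218) = 2.8109.

V = 2.8109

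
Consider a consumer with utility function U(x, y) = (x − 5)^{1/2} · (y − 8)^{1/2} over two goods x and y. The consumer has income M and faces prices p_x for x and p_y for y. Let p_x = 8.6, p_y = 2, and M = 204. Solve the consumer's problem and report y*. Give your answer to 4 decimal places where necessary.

This is Cobb-Douglas in (x−5, y−8): tangency gives 0.5·p_y·(y−8) = 0.5·p_x·(x−5).
After buying the subsistence bundle (5, 8), a share 0.5 of the remaining income goes to x: x* = 5 + 0.5·(M − 5p_x − 8p_y)/p_x.
Discretionary income = 204 − 5·8.6 − 8·2 = 145; y* = 8 + 0.5·145/2 = 44.25.

y* = 44.25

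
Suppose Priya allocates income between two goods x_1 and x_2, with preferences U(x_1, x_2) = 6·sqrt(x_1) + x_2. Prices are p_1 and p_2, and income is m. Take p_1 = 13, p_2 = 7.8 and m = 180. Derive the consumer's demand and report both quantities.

Set MRS = p_1/p_2: 3·x_1^(−1/2) = p_1/p_2.
Thus x_1* = (3·p_2/p_1)² — independent of m — with the rest of income spent on x_2.
Plugging in: x_1* = (3·7.8/13)² = 3.24, x_2* = 17.6769.

x_1* = 3.24, x_2* = 17.6769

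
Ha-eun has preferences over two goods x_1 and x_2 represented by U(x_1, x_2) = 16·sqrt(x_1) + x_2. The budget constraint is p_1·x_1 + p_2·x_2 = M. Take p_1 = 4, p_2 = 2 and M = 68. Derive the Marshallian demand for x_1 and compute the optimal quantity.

Utility is quasi-linear in x_2; the FOC for x_1 is 8/√x_1 = p_1/p_2.
Solve: √x_1 = 8·p_2/p_1, so x_1*(p_1,p_2) = (8·p_2/p_1)², and x_2* = (M − p_1·x_1*)/p_2.
Plugging in: x_1* = (8·2/4)² = 16.

x_1* = 16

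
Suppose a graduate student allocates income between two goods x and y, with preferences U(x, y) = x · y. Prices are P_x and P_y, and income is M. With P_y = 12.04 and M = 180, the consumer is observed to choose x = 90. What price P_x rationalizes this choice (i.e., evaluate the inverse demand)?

The MRS is y/x. Set MRS = P_x/P_y.
So P_y·y = P_x·x; combined with the budget, a share 0.5 of income goes to x.
Demand: x*(P_x,P_y,M) = 0.5·M/P_x and y* = 0.5·M/P_y.
Set x* = 90 in the demand function and solve for P_x: P_x = 1.

P_x = 1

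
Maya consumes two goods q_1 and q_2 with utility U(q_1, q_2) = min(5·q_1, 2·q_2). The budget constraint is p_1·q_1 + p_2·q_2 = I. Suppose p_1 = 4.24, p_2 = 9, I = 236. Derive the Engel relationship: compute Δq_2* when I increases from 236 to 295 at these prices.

Δq_2* = 5.5161

Leontief preferences: the optimum is at the kink where q_1/2 = q_2/5, i.e. q_2 = (5/2)·q_1.
Budget: p_1·q_1 + p_2·(5/2)·q_1 = I, so (2·p_1 + 5·p_2)·q_1 = 2·I.
Demand: q_1*(p_1,p_2,I) = 2·I/(2·p_1 + 5·p_2), q_2* = 5·I/(2·p_1 + 5·p_2).
Here 2·4.24 + 5·9 = 53.48, giving q_2* = 22.0643.
At I' = 295: q_2* = 27.5804. Change: 27.5804 − 22.0643 = 5.5161.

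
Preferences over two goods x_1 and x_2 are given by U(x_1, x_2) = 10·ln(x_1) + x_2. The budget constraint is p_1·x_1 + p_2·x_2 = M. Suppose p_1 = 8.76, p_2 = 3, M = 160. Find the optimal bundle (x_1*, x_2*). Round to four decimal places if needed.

MU_x_1 = 10/x_1, MU_x_2 = 1. Tangency: 10/x_1 = p_1/p_2.
So x_1*(p_1,p_2) = 10·p_2/p_1, independent of income; and x_2* = (M − 10·p_2)/p_2.
At the given prices: x_1* = 10·3/8.76 = 3.4247, and x_2* = 43.3333.

x_1* = 3.4247, x_2* = 43.3333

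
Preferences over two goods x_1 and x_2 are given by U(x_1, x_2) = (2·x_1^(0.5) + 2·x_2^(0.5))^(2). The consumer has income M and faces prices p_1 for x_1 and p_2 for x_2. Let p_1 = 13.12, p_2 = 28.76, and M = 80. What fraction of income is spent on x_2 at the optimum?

share on x_2 = 0.3133

With the ratio pinned down, the budget gives x_1* = M/(p_1 + p_2·(x_2/x_1)) and x_2* = (x_2/x_1)·x_1*.
Numerically x_2/x_1 = 0.208109, so x_1* = 80/(13.12 + 28.76·0.208109) = 4.1873 and x_2* = 0.208109·4.1873 = 0.8714.
Expenditure on x_2: 28.76·0.8714 = 25.0621; share = 0.3133.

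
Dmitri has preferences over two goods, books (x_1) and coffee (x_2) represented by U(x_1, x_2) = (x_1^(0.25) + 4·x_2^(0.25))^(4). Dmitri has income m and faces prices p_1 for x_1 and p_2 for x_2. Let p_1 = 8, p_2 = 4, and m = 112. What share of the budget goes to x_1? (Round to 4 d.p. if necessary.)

MU_x_1 ∝ x_1^(-0.75), MU_x_2 ∝ 4·x_2^(-0.75), so MRS = (1/4)·(x_2/x_1)^(0.75) = p_1/p_2.
Hence x_2/x_1 = (4·p_1/p_2)^(1/(0.75)), i.e. raised to the 4/3 power.
With the ratio pinned down, the budget gives x_1* = m/(p_1 + p_2·(x_2/x_1)) and x_2* = (x_2/x_1)·x_1*.
Numerically x_2/x_1 = 16, so x_1* = 112/(8 + 4·16) = 1.5556 and x_2* = 16·1.5556 = 24.8889.
Expenditure on x_1: 8·1.5556 = 12.4444; share = 0.1111.

share on x_1 = 0.1111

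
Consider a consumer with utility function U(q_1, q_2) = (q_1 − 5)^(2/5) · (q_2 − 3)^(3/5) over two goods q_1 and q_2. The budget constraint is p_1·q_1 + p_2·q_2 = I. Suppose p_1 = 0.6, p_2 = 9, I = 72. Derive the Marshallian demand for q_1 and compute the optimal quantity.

q_1* = 33

This is Cobb-Douglas in (q_1−5, q_2−3): tangency gives 0.4·p_2·(q_2−3) = 0.6·p_1·(q_1−5).
Substituting into the budget: q_1* = 5 + 0.4·(I − 5·p_1 − 3·p_2)/p_1, and q_2* = 3 + 0.6·(…)/p_2.
Discretionary income = 72 − 5·0.6 − 3·9 = 42; q_1* = 5 + 0.4·42/0.6 = 33.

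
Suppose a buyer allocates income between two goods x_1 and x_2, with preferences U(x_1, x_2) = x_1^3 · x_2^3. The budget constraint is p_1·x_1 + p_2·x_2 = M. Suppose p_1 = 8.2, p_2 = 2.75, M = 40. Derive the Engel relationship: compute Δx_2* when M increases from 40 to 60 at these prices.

Tangency: MRS = x_2/x_1 = p_1/p_2.
Rearranging, p_2·x_2 = p_1·x_1. Substituting into the budget gives p_1·x_1·(1 + 1) = M.
Demand: x_1*(p_1,p_2,M) = 0.5·M/p_1 and x_2* = 0.5·M/p_2.
At p_1=8.2, p_2=2.75, M=40: x_2* = 0.5·40/2.75 = 7.2727.
At M' = 60: x_2* = 10.9091. Change: 10.9091 − 7.2727 = 3.6364.

Δx_2* = 3.6364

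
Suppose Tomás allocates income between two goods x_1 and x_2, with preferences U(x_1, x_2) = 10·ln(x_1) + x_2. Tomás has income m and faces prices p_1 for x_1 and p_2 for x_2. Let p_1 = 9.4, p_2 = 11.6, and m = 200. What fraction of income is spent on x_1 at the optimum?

share on x_1 = 0.58

So x_1*(p_1,p_2) = 10·p_2/p_1, independent of income; and x_2* = (m − 10·p_2)/p_2.
At the given prices: x_1* = 10·11.6/9.4 = 12.3404, and x_2* = 7.2414.
Expenditure on x_1: 9.4·12.3404 = 116; share = 0.58.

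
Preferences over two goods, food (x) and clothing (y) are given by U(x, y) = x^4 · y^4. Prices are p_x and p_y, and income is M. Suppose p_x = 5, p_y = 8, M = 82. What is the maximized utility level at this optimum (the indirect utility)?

V = 3119111.4176

Tangency: MRS = y/x = p_x/p_y.
Rearranging, p_y·y = p_x·x. Substituting into the budget gives p_x·x·(1 + 1) = M.
Demand: x*(p_x,p_y,M) = 0.5·M/p_x and y* = 0.5·M/p_y.
At p_x=5, p_y=8, M=82: x* = 0.5·82/5 = 8.2, y* = 5.125.
Utility at the optimum: U(8.2, 5.125) = 3119111.4176.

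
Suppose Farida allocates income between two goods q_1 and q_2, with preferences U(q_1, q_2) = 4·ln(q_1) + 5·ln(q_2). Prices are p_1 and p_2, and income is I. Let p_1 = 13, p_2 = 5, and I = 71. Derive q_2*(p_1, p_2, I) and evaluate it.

The MRS is (4/5)·q_2/q_1. Set MRS = p_1/p_2.
Rearranging, p_2·q_2 = (5/4)·p_1·q_1. Substituting into the budget gives p_1·q_1·(1 + (5/4)) = I.
Demand: q_1*(p_1,p_2,I) = 4/9·I/p_1 and q_2* = 5/9·I/p_2.
At p_1=13, p_2=5, I=71: q_2* = 5/9·71/5 = 7.8889.

q_2* = 7.8889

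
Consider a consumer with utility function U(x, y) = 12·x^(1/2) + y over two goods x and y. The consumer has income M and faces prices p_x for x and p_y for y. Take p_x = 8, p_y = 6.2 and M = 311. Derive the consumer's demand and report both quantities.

Thus x* = (6·p_y/p_x)² — independent of M — with the rest of income spent on y.
Plugging in: x* = (6·6.2/8)² = 21.6225, y* = 22.2613.

x* = 21.6225, y* = 22.2613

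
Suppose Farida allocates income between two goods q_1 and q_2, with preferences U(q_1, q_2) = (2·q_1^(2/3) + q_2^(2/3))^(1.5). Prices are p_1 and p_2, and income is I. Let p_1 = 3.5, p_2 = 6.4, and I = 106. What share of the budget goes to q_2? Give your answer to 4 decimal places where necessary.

share on q_2 = 0.036

MRS = MU_q_1/MU_q_2 = 2·(q_2/q_1)^(1/3). Set equal to p_1/p_2.
Solve for the ratio: q_2/q_1 = [(1/2)·p_1/p_2]^(3).
Substitute q_2 = (q_2/q_1)·q_1 into the budget: q_1* = I/(p_1 + p_2·(q_2/q_1)).
Numerically q_2/q_1 = 0.020444, so q_1* = 106/(3.5 + 6.4·0.020444) = 29.1943 and q_2* = 0.020444·29.1943 = 0.5969.
Expenditure on q_2: 6.4·0.5969 = 3.8199; share = 0.036.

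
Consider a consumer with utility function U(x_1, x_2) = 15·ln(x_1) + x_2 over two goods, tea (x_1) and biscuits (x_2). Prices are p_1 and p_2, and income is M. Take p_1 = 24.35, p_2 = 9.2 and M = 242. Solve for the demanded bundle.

x_1* = 5.6674, x_2* = 11.3043

So x_1*(p_1,p_2) = 15·p_2/p_1, independent of income; and x_2* = (M − 15·p_2)/p_2.
At the given prices: x_1* = 15·9.2/24.35 = 5.6674, and x_2* = 11.3043.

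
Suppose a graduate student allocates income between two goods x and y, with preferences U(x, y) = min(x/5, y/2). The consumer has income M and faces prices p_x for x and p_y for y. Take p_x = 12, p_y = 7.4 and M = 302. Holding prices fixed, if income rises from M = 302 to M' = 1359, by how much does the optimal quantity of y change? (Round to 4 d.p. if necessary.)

Δy* = 28.262

With perfect complements, no substitution: consume in ratio x:y = 5:2.
Budget: p_x·x + p_y·(2/5)·x = M, so (5·p_x + 2·p_y)·x = 5·M.
Demand: x*(p_x,p_y,M) = 5·M/(5·p_x + 2·p_y), y* = 2·M/(5·p_x + 2·p_y).
Here 5·12 + 2·7.4 = 74.8, giving y* = 8.0749.
At M' = 1359: y* = 36.3369. Change: 36.3369 − 8.0749 = 28.262.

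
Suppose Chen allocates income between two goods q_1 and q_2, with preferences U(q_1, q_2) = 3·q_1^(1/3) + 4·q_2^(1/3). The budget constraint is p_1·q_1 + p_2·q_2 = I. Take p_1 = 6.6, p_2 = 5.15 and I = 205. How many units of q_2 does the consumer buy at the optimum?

q_2* = 25.2936

MRS = MU_q_1/MU_q_2 = (3/4)·(q_2/q_1)^(2/3). Set equal to p_1/p_2.
Solve for the ratio: q_2/q_1 = [(4/3)·p_1/p_2]^(1.5).
Substitute q_2 = (q_2/q_1)·q_1 into the budget: q_1* = I/(p_1 + p_2·(q_2/q_1)).
Numerically q_2/q_1 = 2.23364, so q_1* = 205/(6.6 + 5.15·2.23364) = 11.3239 and q_2* = 2.23364·11.3239 = 25.2936.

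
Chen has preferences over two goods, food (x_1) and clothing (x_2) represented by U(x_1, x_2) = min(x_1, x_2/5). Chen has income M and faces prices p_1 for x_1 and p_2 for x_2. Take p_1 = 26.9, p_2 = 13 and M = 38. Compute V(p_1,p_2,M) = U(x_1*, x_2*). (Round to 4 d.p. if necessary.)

V = 0.4135

With perfect complements, no substitution: consume in ratio x_1:x_2 = 1:5.
Budget: p_1·x_1 + p_2·5·x_1 = M, so (p_1 + 5·p_2)·x_1 = M.
Demand: x_1*(p_1,p_2,M) = M/(p_1 + 5·p_2), x_2* = 5·M/(p_1 + 5·p_2).
Here 26.9 + 5·13 = 91.9, giving x_1* = 0.4135 and x_2* = 2.0675.
Utility at the optimum: U(0.4135, 2.0675) = 0.4135.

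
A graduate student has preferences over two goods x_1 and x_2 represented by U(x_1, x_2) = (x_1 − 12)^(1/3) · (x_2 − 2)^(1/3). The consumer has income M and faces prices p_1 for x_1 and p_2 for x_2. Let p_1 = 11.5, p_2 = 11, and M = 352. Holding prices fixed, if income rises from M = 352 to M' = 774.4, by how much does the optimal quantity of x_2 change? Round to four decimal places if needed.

Δx_2* = 19.2

Let x_1' = x_1−12, x_2' = x_2−2. MRS = x_2'/x_1' = p_1/p_2.
After buying the subsistence bundle (12, 2), a share 0.5 of the remaining income goes to x_1: x_1* = 12 + 0.5·(M − 12p_1 − 2p_2)/p_1.
Discretionary income = 352 − 12·11.5 − 2·11 = 192; x_2* = 2 + 0.5·192/11 = 10.7273.
At M' = 774.4: x_2* = 29.9273. Change: 29.9273 − 10.7273 = 19.2.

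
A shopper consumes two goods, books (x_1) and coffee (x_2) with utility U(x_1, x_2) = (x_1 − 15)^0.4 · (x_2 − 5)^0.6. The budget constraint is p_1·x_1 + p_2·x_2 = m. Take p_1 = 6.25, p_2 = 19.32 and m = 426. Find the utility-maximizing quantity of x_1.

After buying the subsistence bundle (15, 5), a share 0.4 of the remaining income goes to x_1: x_1* = 15 + 0.4·(m − 15p_1 − 5p_2)/p_1.
Discretionary income = 426 − 15·6.25 − 5·19.32 = 235.65; x_1* = 15 + 0.4·235.65/6.25 = 30.0816.

x_1* = 30.0816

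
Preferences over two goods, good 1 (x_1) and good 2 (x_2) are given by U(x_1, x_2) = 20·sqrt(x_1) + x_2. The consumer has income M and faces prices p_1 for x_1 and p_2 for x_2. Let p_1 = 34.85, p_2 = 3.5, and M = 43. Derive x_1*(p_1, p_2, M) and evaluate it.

x_1* = 1.0086

Utility is quasi-linear in x_2; the FOC for x_1 is 10/√x_1 = p_1/p_2.
Thus x_1* = (10·p_2/p_1)² — independent of M — with the rest of income spent on x_2.
Plugging in: x_1* = (10·3.5/34.85)² = 1.0086.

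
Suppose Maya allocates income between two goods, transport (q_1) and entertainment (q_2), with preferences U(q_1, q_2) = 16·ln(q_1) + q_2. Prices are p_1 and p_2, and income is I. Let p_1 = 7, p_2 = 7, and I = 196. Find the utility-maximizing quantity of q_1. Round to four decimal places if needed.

q_1* = 16

Set MRS = p_1/p_2: (16/q_1)/1 = p_1/p_2.
So q_1*(p_1,p_2) = 16·p_2/p_1, independent of income; and q_2* = (I − 16·p_2)/p_2.
At the given prices: q_1* = 16·7/7 = 16.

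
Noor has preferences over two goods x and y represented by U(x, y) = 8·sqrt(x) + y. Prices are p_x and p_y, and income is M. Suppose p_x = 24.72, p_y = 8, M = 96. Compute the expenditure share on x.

Thus x* = (4·p_y/p_x)² — independent of M — with the rest of income spent on y.
Plugging in: x* = (4·8/24.72)² = 1.6757, y* = 6.822.
Expenditure on x: 24.72·1.6757 = 41.4239; share = 0.4315.

share on x = 0.4315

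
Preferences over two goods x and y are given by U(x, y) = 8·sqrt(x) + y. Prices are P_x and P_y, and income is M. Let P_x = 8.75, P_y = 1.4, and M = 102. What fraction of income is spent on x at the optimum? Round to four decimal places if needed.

Utility is quasi-linear in y; the FOC for x is 4/√x = P_x/P_y.
Solve: √x = 4·P_y/P_x, so x*(P_x,P_y) = (4·P_y/P_x)², and y* = (M − P_x·x*)/P_y.
Plugging in: x* = (4·1.4/8.75)² = 0.4096, y* = 70.2971.
Expenditure on x: 8.75·0.4096 = 3.584; share = 0.0351.

share on x = 0.0351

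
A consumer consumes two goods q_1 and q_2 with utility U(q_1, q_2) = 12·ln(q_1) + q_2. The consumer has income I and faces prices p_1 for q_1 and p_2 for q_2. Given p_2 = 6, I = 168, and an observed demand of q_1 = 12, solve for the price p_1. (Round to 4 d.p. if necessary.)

Set MRS = p_1/p_2: (12/q_1)/1 = p_1/p_2.
So q_1*(p_1,p_2) = 12·p_2/p_1, independent of income; and q_2* = (I − 12·p_2)/p_2.
Set q_1* = 12 in the demand function and solve for p_1: p_1 = 6.

p_1 = 6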